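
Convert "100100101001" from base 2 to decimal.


Input: "100100101001" in base 2
Positional expansion:
  Digit '1' (value 1) x 2^11 = 2048
  Digit '0' (value 0) x 2^10 = 0
  Digit '0' (value 0) x 2^9 = 0
  Digit '1' (value 1) x 2^8 = 256
  Digit '0' (value 0) x 2^7 = 0
  Digit '0' (value 0) x 2^6 = 0
  Digit '1' (value 1) x 2^5 = 32
  Digit '0' (value 0) x 2^4 = 0
  Digit '1' (value 1) x 2^3 = 8
  Digit '0' (value 0) x 2^2 = 0
  Digit '0' (value 0) x 2^1 = 0
  Digit '1' (value 1) x 2^0 = 1
Sum = 2345

2345


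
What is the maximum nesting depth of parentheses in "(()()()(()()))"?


Input: "(()()()(()()))"
Tracking depth:
  Position 0 '(': depth becomes 1
  Position 1 '(': depth becomes 2
  Position 2 ')': depth becomes 1
  Position 3 '(': depth becomes 2
  Position 4 ')': depth becomes 1
  Position 5 '(': depth becomes 2
  Position 6 ')': depth becomes 1
  Position 7 '(': depth becomes 2
  Position 8 '(': depth becomes 3
  Position 9 ')': depth becomes 2
  Position 10 '(': depth becomes 3
  Position 11 ')': depth becomes 2
  Position 12 ')': depth becomes 1
  Position 13 ')': depth becomes 0
Maximum depth reached: 3

3


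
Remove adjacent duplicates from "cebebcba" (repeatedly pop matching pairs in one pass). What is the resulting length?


Input: cebebcba
Stack-based adjacent duplicate removal:
  Read 'c': push. Stack: c
  Read 'e': push. Stack: ce
  Read 'b': push. Stack: ceb
  Read 'e': push. Stack: cebe
  Read 'b': push. Stack: cebeb
  Read 'c': push. Stack: cebebc
  Read 'b': push. Stack: cebebcb
  Read 'a': push. Stack: cebebcba
Final stack: "cebebcba" (length 8)

8


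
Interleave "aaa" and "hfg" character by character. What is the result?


Interleaving "aaa" and "hfg":
  Position 0: 'a' from first, 'h' from second => "ah"
  Position 1: 'a' from first, 'f' from second => "af"
  Position 2: 'a' from first, 'g' from second => "ag"
Result: ahafag

ahafag


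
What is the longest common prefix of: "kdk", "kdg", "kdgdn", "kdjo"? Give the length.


Words: kdk, kdg, kdgdn, kdjo
  Position 0: all 'k' => match
  Position 1: all 'd' => match
  Position 2: ('k', 'g', 'g', 'j') => mismatch, stop
LCP = "kd" (length 2)

2


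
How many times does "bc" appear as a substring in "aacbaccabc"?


Searching for "bc" in "aacbaccabc"
Scanning each position:
  Position 0: "aa" => no
  Position 1: "ac" => no
  Position 2: "cb" => no
  Position 3: "ba" => no
  Position 4: "ac" => no
  Position 5: "cc" => no
  Position 6: "ca" => no
  Position 7: "ab" => no
  Position 8: "bc" => MATCH
Total occurrences: 1

1


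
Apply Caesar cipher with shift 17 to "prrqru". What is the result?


Caesar cipher: shift "prrqru" by 17
  'p' (pos 15) + 17 = pos 6 = 'g'
  'r' (pos 17) + 17 = pos 8 = 'i'
  'r' (pos 17) + 17 = pos 8 = 'i'
  'q' (pos 16) + 17 = pos 7 = 'h'
  'r' (pos 17) + 17 = pos 8 = 'i'
  'u' (pos 20) + 17 = pos 11 = 'l'
Result: giihil

giihil


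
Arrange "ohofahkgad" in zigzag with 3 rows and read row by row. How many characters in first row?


Zigzag "ohofahkgad" into 3 rows:
Placing characters:
  'o' => row 0
  'h' => row 1
  'o' => row 2
  'f' => row 1
  'a' => row 0
  'h' => row 1
  'k' => row 2
  'g' => row 1
  'a' => row 0
  'd' => row 1
Rows:
  Row 0: "oaa"
  Row 1: "hfhgd"
  Row 2: "ok"
First row length: 3

3


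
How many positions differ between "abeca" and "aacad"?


Comparing "abeca" and "aacad" position by position:
  Position 0: 'a' vs 'a' => same
  Position 1: 'b' vs 'a' => DIFFER
  Position 2: 'e' vs 'c' => DIFFER
  Position 3: 'c' vs 'a' => DIFFER
  Position 4: 'a' vs 'd' => DIFFER
Positions that differ: 4

4


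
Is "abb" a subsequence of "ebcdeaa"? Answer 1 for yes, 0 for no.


Check if "abb" is a subsequence of "ebcdeaa"
Greedy scan:
  Position 0 ('e'): no match needed
  Position 1 ('b'): no match needed
  Position 2 ('c'): no match needed
  Position 3 ('d'): no match needed
  Position 4 ('e'): no match needed
  Position 5 ('a'): matches sub[0] = 'a'
  Position 6 ('a'): no match needed
Only matched 1/3 characters => not a subsequence

0


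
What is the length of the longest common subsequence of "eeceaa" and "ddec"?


LCS of "eeceaa" and "ddec"
DP table:
           d    d    e    c
      0    0    0    0    0
  e   0    0    0    1    1
  e   0    0    0    1    1
  c   0    0    0    1    2
  e   0    0    0    1    2
  a   0    0    0    1    2
  a   0    0    0    1    2
LCS length = dp[6][4] = 2

2


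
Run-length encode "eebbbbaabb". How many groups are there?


Input: eebbbbaabb
Scanning for consecutive runs:
  Group 1: 'e' x 2 (positions 0-1)
  Group 2: 'b' x 4 (positions 2-5)
  Group 3: 'a' x 2 (positions 6-7)
  Group 4: 'b' x 2 (positions 8-9)
Total groups: 4

4


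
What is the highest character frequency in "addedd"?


Input: addedd
Character counts:
  'a': 1
  'd': 4
  'e': 1
Maximum frequency: 4

4


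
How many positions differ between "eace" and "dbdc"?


Comparing "eace" and "dbdc" position by position:
  Position 0: 'e' vs 'd' => DIFFER
  Position 1: 'a' vs 'b' => DIFFER
  Position 2: 'c' vs 'd' => DIFFER
  Position 3: 'e' vs 'c' => DIFFER
Positions that differ: 4

4


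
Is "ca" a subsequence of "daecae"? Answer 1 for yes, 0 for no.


Check if "ca" is a subsequence of "daecae"
Greedy scan:
  Position 0 ('d'): no match needed
  Position 1 ('a'): no match needed
  Position 2 ('e'): no match needed
  Position 3 ('c'): matches sub[0] = 'c'
  Position 4 ('a'): matches sub[1] = 'a'
  Position 5 ('e'): no match needed
All 2 characters matched => is a subsequence

1


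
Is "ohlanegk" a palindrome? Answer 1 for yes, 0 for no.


Input: ohlanegk
Reversed: kgenalho
  Compare pos 0 ('o') with pos 7 ('k'): MISMATCH
  Compare pos 1 ('h') with pos 6 ('g'): MISMATCH
  Compare pos 2 ('l') with pos 5 ('e'): MISMATCH
  Compare pos 3 ('a') with pos 4 ('n'): MISMATCH
Result: not a palindrome

0


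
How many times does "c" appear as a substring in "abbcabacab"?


Searching for "c" in "abbcabacab"
Scanning each position:
  Position 0: "a" => no
  Position 1: "b" => no
  Position 2: "b" => no
  Position 3: "c" => MATCH
  Position 4: "a" => no
  Position 5: "b" => no
  Position 6: "a" => no
  Position 7: "c" => MATCH
  Position 8: "a" => no
  Position 9: "b" => no
Total occurrences: 2

2


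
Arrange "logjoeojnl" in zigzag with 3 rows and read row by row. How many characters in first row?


Zigzag "logjoeojnl" into 3 rows:
Placing characters:
  'l' => row 0
  'o' => row 1
  'g' => row 2
  'j' => row 1
  'o' => row 0
  'e' => row 1
  'o' => row 2
  'j' => row 1
  'n' => row 0
  'l' => row 1
Rows:
  Row 0: "lon"
  Row 1: "ojejl"
  Row 2: "go"
First row length: 3

3


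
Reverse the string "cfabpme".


Input: cfabpme
Reading characters right to left:
  Position 6: 'e'
  Position 5: 'm'
  Position 4: 'p'
  Position 3: 'b'
  Position 2: 'a'
  Position 1: 'f'
  Position 0: 'c'
Reversed: empbafc

empbafc


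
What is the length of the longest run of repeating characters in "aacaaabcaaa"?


Input: "aacaaabcaaa"
Scanning for longest run:
  Position 1 ('a'): continues run of 'a', length=2
  Position 2 ('c'): new char, reset run to 1
  Position 3 ('a'): new char, reset run to 1
  Position 4 ('a'): continues run of 'a', length=2
  Position 5 ('a'): continues run of 'a', length=3
  Position 6 ('b'): new char, reset run to 1
  Position 7 ('c'): new char, reset run to 1
  Position 8 ('a'): new char, reset run to 1
  Position 9 ('a'): continues run of 'a', length=2
  Position 10 ('a'): continues run of 'a', length=3
Longest run: 'a' with length 3

3


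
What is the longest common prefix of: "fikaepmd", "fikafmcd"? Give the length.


Words: fikaepmd, fikafmcd
  Position 0: all 'f' => match
  Position 1: all 'i' => match
  Position 2: all 'k' => match
  Position 3: all 'a' => match
  Position 4: ('e', 'f') => mismatch, stop
LCP = "fika" (length 4)

4


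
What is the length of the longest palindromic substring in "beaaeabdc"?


Input: "beaaeabdc"
Checking substrings for palindromes:
  [1:5] "eaae" (len 4) => palindrome
  [3:6] "aea" (len 3) => palindrome
  [2:4] "aa" (len 2) => palindrome
Longest palindromic substring: "eaae" with length 4

4


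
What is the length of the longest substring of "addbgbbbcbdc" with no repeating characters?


Input: "addbgbbbcbdc"
Sliding window (track last position of each char):
  Position 0 ('a'): window [0,0] length 1 -- new best
  Position 1 ('d'): window [0,1] length 2 -- new best
  Position 2 ('d'): repeat (last at 1), move window start to 2
  Position 2 ('d'): window [2,2] length 1
  Position 3 ('b'): window [2,3] length 2
  Position 4 ('g'): window [2,4] length 3 -- new best
  Position 5 ('b'): repeat (last at 3), move window start to 4
  Position 5 ('b'): window [4,5] length 2
  Position 6 ('b'): repeat (last at 5), move window start to 6
  Position 6 ('b'): window [6,6] length 1
  Position 7 ('b'): repeat (last at 6), move window start to 7
  Position 7 ('b'): window [7,7] length 1
  Position 8 ('c'): window [7,8] length 2
  Position 9 ('b'): repeat (last at 7), move window start to 8
  Position 9 ('b'): window [8,9] length 2
  Position 10 ('d'): window [8,10] length 3
  Position 11 ('c'): repeat (last at 8), move window start to 9
  Position 11 ('c'): window [9,11] length 3
Longest substring with no repeats: "dbg" with length 3

3


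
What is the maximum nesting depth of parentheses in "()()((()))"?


Input: "()()((()))"
Tracking depth:
  Position 0 '(': depth becomes 1
  Position 1 ')': depth becomes 0
  Position 2 '(': depth becomes 1
  Position 3 ')': depth becomes 0
  Position 4 '(': depth becomes 1
  Position 5 '(': depth becomes 2
  Position 6 '(': depth becomes 3
  Position 7 ')': depth becomes 2
  Position 8 ')': depth becomes 1
  Position 9 ')': depth becomes 0
Maximum depth reached: 3

3


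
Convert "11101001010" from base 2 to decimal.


Input: "11101001010" in base 2
Positional expansion:
  Digit '1' (value 1) x 2^10 = 1024
  Digit '1' (value 1) x 2^9 = 512
  Digit '1' (value 1) x 2^8 = 256
  Digit '0' (value 0) x 2^7 = 0
  Digit '1' (value 1) x 2^6 = 64
  Digit '0' (value 0) x 2^5 = 0
  Digit '0' (value 0) x 2^4 = 0
  Digit '1' (value 1) x 2^3 = 8
  Digit '0' (value 0) x 2^2 = 0
  Digit '1' (value 1) x 2^1 = 2
  Digit '0' (value 0) x 2^0 = 0
Sum = 1866

1866


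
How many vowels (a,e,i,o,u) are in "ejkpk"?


Input: ejkpk
Checking each character:
  'e' at position 0: vowel (running total: 1)
  'j' at position 1: consonant
  'k' at position 2: consonant
  'p' at position 3: consonant
  'k' at position 4: consonant
Total vowels: 1

1


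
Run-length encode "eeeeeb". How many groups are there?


Input: eeeeeb
Scanning for consecutive runs:
  Group 1: 'e' x 5 (positions 0-4)
  Group 2: 'b' x 1 (positions 5-5)
Total groups: 2

2


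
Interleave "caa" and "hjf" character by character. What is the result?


Interleaving "caa" and "hjf":
  Position 0: 'c' from first, 'h' from second => "ch"
  Position 1: 'a' from first, 'j' from second => "aj"
  Position 2: 'a' from first, 'f' from second => "af"
Result: chajaf

chajaf


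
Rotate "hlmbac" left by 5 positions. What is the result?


Input: "hlmbac", rotate left by 5
First 5 characters: "hlmba"
Remaining characters: "c"
Concatenate remaining + first: "c" + "hlmba" = "chlmba"

chlmba


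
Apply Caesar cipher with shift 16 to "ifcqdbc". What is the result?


Caesar cipher: shift "ifcqdbc" by 16
  'i' (pos 8) + 16 = pos 24 = 'y'
  'f' (pos 5) + 16 = pos 21 = 'v'
  'c' (pos 2) + 16 = pos 18 = 's'
  'q' (pos 16) + 16 = pos 6 = 'g'
  'd' (pos 3) + 16 = pos 19 = 't'
  'b' (pos 1) + 16 = pos 17 = 'r'
  'c' (pos 2) + 16 = pos 18 = 's'
Result: yvsgtrs

yvsgtrs


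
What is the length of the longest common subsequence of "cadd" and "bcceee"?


LCS of "cadd" and "bcceee"
DP table:
           b    c    c    e    e    e
      0    0    0    0    0    0    0
  c   0    0    1    1    1    1    1
  a   0    0    1    1    1    1    1
  d   0    0    1    1    1    1    1
  d   0    0    1    1    1    1    1
LCS length = dp[4][6] = 1

1


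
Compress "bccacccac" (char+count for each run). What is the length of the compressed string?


Input: bccacccac
Runs:
  'b' x 1 => "b1"
  'c' x 2 => "c2"
  'a' x 1 => "a1"
  'c' x 3 => "c3"
  'a' x 1 => "a1"
  'c' x 1 => "c1"
Compressed: "b1c2a1c3a1c1"
Compressed length: 12

12


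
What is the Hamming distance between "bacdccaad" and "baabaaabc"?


Comparing "bacdccaad" and "baabaaabc" position by position:
  Position 0: 'b' vs 'b' => same
  Position 1: 'a' vs 'a' => same
  Position 2: 'c' vs 'a' => differ
  Position 3: 'd' vs 'b' => differ
  Position 4: 'c' vs 'a' => differ
  Position 5: 'c' vs 'a' => differ
  Position 6: 'a' vs 'a' => same
  Position 7: 'a' vs 'b' => differ
  Position 8: 'd' vs 'c' => differ
Total differences (Hamming distance): 6

6


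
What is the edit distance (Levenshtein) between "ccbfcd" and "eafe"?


Computing edit distance: "ccbfcd" -> "eafe"
DP table:
           e    a    f    e
      0    1    2    3    4
  c   1    1    2    3    4
  c   2    2    2    3    4
  b   3    3    3    3    4
  f   4    4    4    3    4
  c   5    5    5    4    4
  d   6    6    6    5    5
Edit distance = dp[6][4] = 5

5


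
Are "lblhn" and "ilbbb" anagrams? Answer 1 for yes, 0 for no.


Strings: "lblhn", "ilbbb"
Sorted first:  bhlln
Sorted second: bbbil
Differ at position 1: 'h' vs 'b' => not anagrams

0


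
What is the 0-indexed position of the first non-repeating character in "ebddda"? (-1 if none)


Input: ebddda
Character frequencies:
  'a': 1
  'b': 1
  'd': 3
  'e': 1
Scanning left to right for freq == 1:
  Position 0 ('e'): unique! => answer = 0

0


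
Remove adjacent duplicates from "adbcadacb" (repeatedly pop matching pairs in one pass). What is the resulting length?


Input: adbcadacb
Stack-based adjacent duplicate removal:
  Read 'a': push. Stack: a
  Read 'd': push. Stack: ad
  Read 'b': push. Stack: adb
  Read 'c': push. Stack: adbc
  Read 'a': push. Stack: adbca
  Read 'd': push. Stack: adbcad
  Read 'a': push. Stack: adbcada
  Read 'c': push. Stack: adbcadac
  Read 'b': push. Stack: adbcadacb
Final stack: "adbcadacb" (length 9)

9


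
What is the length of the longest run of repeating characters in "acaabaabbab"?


Input: "acaabaabbab"
Scanning for longest run:
  Position 1 ('c'): new char, reset run to 1
  Position 2 ('a'): new char, reset run to 1
  Position 3 ('a'): continues run of 'a', length=2
  Position 4 ('b'): new char, reset run to 1
  Position 5 ('a'): new char, reset run to 1
  Position 6 ('a'): continues run of 'a', length=2
  Position 7 ('b'): new char, reset run to 1
  Position 8 ('b'): continues run of 'b', length=2
  Position 9 ('a'): new char, reset run to 1
  Position 10 ('b'): new char, reset run to 1
Longest run: 'a' with length 2

2


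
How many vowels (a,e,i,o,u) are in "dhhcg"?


Input: dhhcg
Checking each character:
  'd' at position 0: consonant
  'h' at position 1: consonant
  'h' at position 2: consonant
  'c' at position 3: consonant
  'g' at position 4: consonant
Total vowels: 0

0


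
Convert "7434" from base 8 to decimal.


Input: "7434" in base 8
Positional expansion:
  Digit '7' (value 7) x 8^3 = 3584
  Digit '4' (value 4) x 8^2 = 256
  Digit '3' (value 3) x 8^1 = 24
  Digit '4' (value 4) x 8^0 = 4
Sum = 3868

3868


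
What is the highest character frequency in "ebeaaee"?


Input: ebeaaee
Character counts:
  'a': 2
  'b': 1
  'e': 4
Maximum frequency: 4

4


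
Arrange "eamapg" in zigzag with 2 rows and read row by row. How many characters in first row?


Zigzag "eamapg" into 2 rows:
Placing characters:
  'e' => row 0
  'a' => row 1
  'm' => row 0
  'a' => row 1
  'p' => row 0
  'g' => row 1
Rows:
  Row 0: "emp"
  Row 1: "aag"
First row length: 3

3


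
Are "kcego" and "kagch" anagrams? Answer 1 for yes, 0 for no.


Strings: "kcego", "kagch"
Sorted first:  cegko
Sorted second: acghk
Differ at position 0: 'c' vs 'a' => not anagrams

0


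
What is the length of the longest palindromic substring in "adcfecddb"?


Input: "adcfecddb"
Checking substrings for palindromes:
  [6:8] "dd" (len 2) => palindrome
Longest palindromic substring: "dd" with length 2

2


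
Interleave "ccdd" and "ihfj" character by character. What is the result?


Interleaving "ccdd" and "ihfj":
  Position 0: 'c' from first, 'i' from second => "ci"
  Position 1: 'c' from first, 'h' from second => "ch"
  Position 2: 'd' from first, 'f' from second => "df"
  Position 3: 'd' from first, 'j' from second => "dj"
Result: cichdfdj

cichdfdj


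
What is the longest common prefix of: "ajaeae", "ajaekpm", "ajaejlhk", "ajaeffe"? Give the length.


Words: ajaeae, ajaekpm, ajaejlhk, ajaeffe
  Position 0: all 'a' => match
  Position 1: all 'j' => match
  Position 2: all 'a' => match
  Position 3: all 'e' => match
  Position 4: ('a', 'k', 'j', 'f') => mismatch, stop
LCP = "ajae" (length 4)

4


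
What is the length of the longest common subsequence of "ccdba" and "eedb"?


LCS of "ccdba" and "eedb"
DP table:
           e    e    d    b
      0    0    0    0    0
  c   0    0    0    0    0
  c   0    0    0    0    0
  d   0    0    0    1    1
  b   0    0    0    1    2
  a   0    0    0    1    2
LCS length = dp[5][4] = 2

2


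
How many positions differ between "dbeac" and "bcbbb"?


Comparing "dbeac" and "bcbbb" position by position:
  Position 0: 'd' vs 'b' => DIFFER
  Position 1: 'b' vs 'c' => DIFFER
  Position 2: 'e' vs 'b' => DIFFER
  Position 3: 'a' vs 'b' => DIFFER
  Position 4: 'c' vs 'b' => DIFFER
Positions that differ: 5

5


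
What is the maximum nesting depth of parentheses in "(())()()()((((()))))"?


Input: "(())()()()((((()))))"
Tracking depth:
  Position 0 '(': depth becomes 1
  Position 1 '(': depth becomes 2
  Position 2 ')': depth becomes 1
  Position 3 ')': depth becomes 0
  Position 4 '(': depth becomes 1
  Position 5 ')': depth becomes 0
  Position 6 '(': depth becomes 1
  Position 7 ')': depth becomes 0
  Position 8 '(': depth becomes 1
  Position 9 ')': depth becomes 0
  Position 10 '(': depth becomes 1
  Position 11 '(': depth becomes 2
  Position 12 '(': depth becomes 3
  Position 13 '(': depth becomes 4
  Position 14 '(': depth becomes 5
  Position 15 ')': depth becomes 4
  Position 16 ')': depth becomes 3
  Position 17 ')': depth becomes 2
  Position 18 ')': depth becomes 1
  Position 19 ')': depth becomes 0
Maximum depth reached: 5

5


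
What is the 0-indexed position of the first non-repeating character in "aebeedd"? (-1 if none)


Input: aebeedd
Character frequencies:
  'a': 1
  'b': 1
  'd': 2
  'e': 3
Scanning left to right for freq == 1:
  Position 0 ('a'): unique! => answer = 0

0


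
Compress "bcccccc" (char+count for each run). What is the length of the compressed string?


Input: bcccccc
Runs:
  'b' x 1 => "b1"
  'c' x 6 => "c6"
Compressed: "b1c6"
Compressed length: 4

4


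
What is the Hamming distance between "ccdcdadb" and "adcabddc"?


Comparing "ccdcdadb" and "adcabddc" position by position:
  Position 0: 'c' vs 'a' => differ
  Position 1: 'c' vs 'd' => differ
  Position 2: 'd' vs 'c' => differ
  Position 3: 'c' vs 'a' => differ
  Position 4: 'd' vs 'b' => differ
  Position 5: 'a' vs 'd' => differ
  Position 6: 'd' vs 'd' => same
  Position 7: 'b' vs 'c' => differ
Total differences (Hamming distance): 7

7


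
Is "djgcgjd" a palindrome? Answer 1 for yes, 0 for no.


Input: djgcgjd
Reversed: djgcgjd
  Compare pos 0 ('d') with pos 6 ('d'): match
  Compare pos 1 ('j') with pos 5 ('j'): match
  Compare pos 2 ('g') with pos 4 ('g'): match
Result: palindrome

1


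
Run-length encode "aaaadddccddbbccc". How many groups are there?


Input: aaaadddccddbbccc
Scanning for consecutive runs:
  Group 1: 'a' x 4 (positions 0-3)
  Group 2: 'd' x 3 (positions 4-6)
  Group 3: 'c' x 2 (positions 7-8)
  Group 4: 'd' x 2 (positions 9-10)
  Group 5: 'b' x 2 (positions 11-12)
  Group 6: 'c' x 3 (positions 13-15)
Total groups: 6

6


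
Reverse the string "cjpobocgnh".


Input: cjpobocgnh
Reading characters right to left:
  Position 9: 'h'
  Position 8: 'n'
  Position 7: 'g'
  Position 6: 'c'
  Position 5: 'o'
  Position 4: 'b'
  Position 3: 'o'
  Position 2: 'p'
  Position 1: 'j'
  Position 0: 'c'
Reversed: hngcobopjc

hngcobopjc


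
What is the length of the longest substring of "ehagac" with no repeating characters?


Input: "ehagac"
Sliding window (track last position of each char):
  Position 0 ('e'): window [0,0] length 1 -- new best
  Position 1 ('h'): window [0,1] length 2 -- new best
  Position 2 ('a'): window [0,2] length 3 -- new best
  Position 3 ('g'): window [0,3] length 4 -- new best
  Position 4 ('a'): repeat (last at 2), move window start to 3
  Position 4 ('a'): window [3,4] length 2
  Position 5 ('c'): window [3,5] length 3
Longest substring with no repeats: "ehag" with length 4

4


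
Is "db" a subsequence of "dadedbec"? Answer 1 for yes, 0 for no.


Check if "db" is a subsequence of "dadedbec"
Greedy scan:
  Position 0 ('d'): matches sub[0] = 'd'
  Position 1 ('a'): no match needed
  Position 2 ('d'): no match needed
  Position 3 ('e'): no match needed
  Position 4 ('d'): no match needed
  Position 5 ('b'): matches sub[1] = 'b'
  Position 6 ('e'): no match needed
  Position 7 ('c'): no match needed
All 2 characters matched => is a subsequence

1


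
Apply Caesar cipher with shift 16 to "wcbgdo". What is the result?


Caesar cipher: shift "wcbgdo" by 16
  'w' (pos 22) + 16 = pos 12 = 'm'
  'c' (pos 2) + 16 = pos 18 = 's'
  'b' (pos 1) + 16 = pos 17 = 'r'
  'g' (pos 6) + 16 = pos 22 = 'w'
  'd' (pos 3) + 16 = pos 19 = 't'
  'o' (pos 14) + 16 = pos 4 = 'e'
Result: msrwte

msrwte


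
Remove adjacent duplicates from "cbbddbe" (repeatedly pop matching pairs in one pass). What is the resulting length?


Input: cbbddbe
Stack-based adjacent duplicate removal:
  Read 'c': push. Stack: c
  Read 'b': push. Stack: cb
  Read 'b': matches stack top 'b' => pop. Stack: c
  Read 'd': push. Stack: cd
  Read 'd': matches stack top 'd' => pop. Stack: c
  Read 'b': push. Stack: cb
  Read 'e': push. Stack: cbe
Final stack: "cbe" (length 3)

3


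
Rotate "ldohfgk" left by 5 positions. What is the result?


Input: "ldohfgk", rotate left by 5
First 5 characters: "ldohf"
Remaining characters: "gk"
Concatenate remaining + first: "gk" + "ldohf" = "gkldohf"

gkldohf


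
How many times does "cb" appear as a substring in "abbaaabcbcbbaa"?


Searching for "cb" in "abbaaabcbcbbaa"
Scanning each position:
  Position 0: "ab" => no
  Position 1: "bb" => no
  Position 2: "ba" => no
  Position 3: "aa" => no
  Position 4: "aa" => no
  Position 5: "ab" => no
  Position 6: "bc" => no
  Position 7: "cb" => MATCH
  Position 8: "bc" => no
  Position 9: "cb" => MATCH
  Position 10: "bb" => no
  Position 11: "ba" => no
  Position 12: "aa" => no
Total occurrences: 2

2


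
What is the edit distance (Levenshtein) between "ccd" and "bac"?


Computing edit distance: "ccd" -> "bac"
DP table:
           b    a    c
      0    1    2    3
  c   1    1    2    2
  c   2    2    2    2
  d   3    3    3    3
Edit distance = dp[3][3] = 3

3


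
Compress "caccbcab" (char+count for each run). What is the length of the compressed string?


Input: caccbcab
Runs:
  'c' x 1 => "c1"
  'a' x 1 => "a1"
  'c' x 2 => "c2"
  'b' x 1 => "b1"
  'c' x 1 => "c1"
  'a' x 1 => "a1"
  'b' x 1 => "b1"
Compressed: "c1a1c2b1c1a1b1"
Compressed length: 14

14


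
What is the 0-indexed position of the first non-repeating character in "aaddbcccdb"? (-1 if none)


Input: aaddbcccdb
Character frequencies:
  'a': 2
  'b': 2
  'c': 3
  'd': 3
Scanning left to right for freq == 1:
  Position 0 ('a'): freq=2, skip
  Position 1 ('a'): freq=2, skip
  Position 2 ('d'): freq=3, skip
  Position 3 ('d'): freq=3, skip
  Position 4 ('b'): freq=2, skip
  Position 5 ('c'): freq=3, skip
  Position 6 ('c'): freq=3, skip
  Position 7 ('c'): freq=3, skip
  Position 8 ('d'): freq=3, skip
  Position 9 ('b'): freq=2, skip
  No unique character found => answer = -1

-1


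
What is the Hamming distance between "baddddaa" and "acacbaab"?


Comparing "baddddaa" and "acacbaab" position by position:
  Position 0: 'b' vs 'a' => differ
  Position 1: 'a' vs 'c' => differ
  Position 2: 'd' vs 'a' => differ
  Position 3: 'd' vs 'c' => differ
  Position 4: 'd' vs 'b' => differ
  Position 5: 'd' vs 'a' => differ
  Position 6: 'a' vs 'a' => same
  Position 7: 'a' vs 'b' => differ
Total differences (Hamming distance): 7

7


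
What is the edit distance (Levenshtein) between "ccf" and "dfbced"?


Computing edit distance: "ccf" -> "dfbced"
DP table:
           d    f    b    c    e    d
      0    1    2    3    4    5    6
  c   1    1    2    3    3    4    5
  c   2    2    2    3    3    4    5
  f   3    3    2    3    4    4    5
Edit distance = dp[3][6] = 5

5


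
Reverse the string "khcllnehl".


Input: khcllnehl
Reading characters right to left:
  Position 8: 'l'
  Position 7: 'h'
  Position 6: 'e'
  Position 5: 'n'
  Position 4: 'l'
  Position 3: 'l'
  Position 2: 'c'
  Position 1: 'h'
  Position 0: 'k'
Reversed: lhenllchk

lhenllchk


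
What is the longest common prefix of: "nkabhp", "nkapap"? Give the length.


Words: nkabhp, nkapap
  Position 0: all 'n' => match
  Position 1: all 'k' => match
  Position 2: all 'a' => match
  Position 3: ('b', 'p') => mismatch, stop
LCP = "nka" (length 3)

3


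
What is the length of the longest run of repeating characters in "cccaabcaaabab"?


Input: "cccaabcaaabab"
Scanning for longest run:
  Position 1 ('c'): continues run of 'c', length=2
  Position 2 ('c'): continues run of 'c', length=3
  Position 3 ('a'): new char, reset run to 1
  Position 4 ('a'): continues run of 'a', length=2
  Position 5 ('b'): new char, reset run to 1
  Position 6 ('c'): new char, reset run to 1
  Position 7 ('a'): new char, reset run to 1
  Position 8 ('a'): continues run of 'a', length=2
  Position 9 ('a'): continues run of 'a', length=3
  Position 10 ('b'): new char, reset run to 1
  Position 11 ('a'): new char, reset run to 1
  Position 12 ('b'): new char, reset run to 1
Longest run: 'c' with length 3

3


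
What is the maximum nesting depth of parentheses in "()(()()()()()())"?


Input: "()(()()()()()())"
Tracking depth:
  Position 0 '(': depth becomes 1
  Position 1 ')': depth becomes 0
  Position 2 '(': depth becomes 1
  Position 3 '(': depth becomes 2
  Position 4 ')': depth becomes 1
  Position 5 '(': depth becomes 2
  Position 6 ')': depth becomes 1
  Position 7 '(': depth becomes 2
  Position 8 ')': depth becomes 1
  Position 9 '(': depth becomes 2
  Position 10 ')': depth becomes 1
  Position 11 '(': depth becomes 2
  Position 12 ')': depth becomes 1
  Position 13 '(': depth becomes 2
  Position 14 ')': depth becomes 1
  Position 15 ')': depth becomes 0
Maximum depth reached: 2

2


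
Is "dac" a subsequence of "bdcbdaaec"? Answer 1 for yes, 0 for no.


Check if "dac" is a subsequence of "bdcbdaaec"
Greedy scan:
  Position 0 ('b'): no match needed
  Position 1 ('d'): matches sub[0] = 'd'
  Position 2 ('c'): no match needed
  Position 3 ('b'): no match needed
  Position 4 ('d'): no match needed
  Position 5 ('a'): matches sub[1] = 'a'
  Position 6 ('a'): no match needed
  Position 7 ('e'): no match needed
  Position 8 ('c'): matches sub[2] = 'c'
All 3 characters matched => is a subsequence

1


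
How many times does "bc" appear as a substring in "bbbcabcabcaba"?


Searching for "bc" in "bbbcabcabcaba"
Scanning each position:
  Position 0: "bb" => no
  Position 1: "bb" => no
  Position 2: "bc" => MATCH
  Position 3: "ca" => no
  Position 4: "ab" => no
  Position 5: "bc" => MATCH
  Position 6: "ca" => no
  Position 7: "ab" => no
  Position 8: "bc" => MATCH
  Position 9: "ca" => no
  Position 10: "ab" => no
  Position 11: "ba" => no
Total occurrences: 3

3


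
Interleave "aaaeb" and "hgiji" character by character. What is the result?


Interleaving "aaaeb" and "hgiji":
  Position 0: 'a' from first, 'h' from second => "ah"
  Position 1: 'a' from first, 'g' from second => "ag"
  Position 2: 'a' from first, 'i' from second => "ai"
  Position 3: 'e' from first, 'j' from second => "ej"
  Position 4: 'b' from first, 'i' from second => "bi"
Result: ahagaiejbi

ahagaiejbi


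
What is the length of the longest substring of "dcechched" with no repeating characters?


Input: "dcechched"
Sliding window (track last position of each char):
  Position 0 ('d'): window [0,0] length 1 -- new best
  Position 1 ('c'): window [0,1] length 2 -- new best
  Position 2 ('e'): window [0,2] length 3 -- new best
  Position 3 ('c'): repeat (last at 1), move window start to 2
  Position 3 ('c'): window [2,3] length 2
  Position 4 ('h'): window [2,4] length 3
  Position 5 ('c'): repeat (last at 3), move window start to 4
  Position 5 ('c'): window [4,5] length 2
  Position 6 ('h'): repeat (last at 4), move window start to 5
  Position 6 ('h'): window [5,6] length 2
  Position 7 ('e'): window [5,7] length 3
  Position 8 ('d'): window [5,8] length 4 -- new best
Longest substring with no repeats: "ched" with length 4

4


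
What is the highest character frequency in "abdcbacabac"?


Input: abdcbacabac
Character counts:
  'a': 4
  'b': 3
  'c': 3
  'd': 1
Maximum frequency: 4

4


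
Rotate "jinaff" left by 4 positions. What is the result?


Input: "jinaff", rotate left by 4
First 4 characters: "jina"
Remaining characters: "ff"
Concatenate remaining + first: "ff" + "jina" = "ffjina"

ffjina


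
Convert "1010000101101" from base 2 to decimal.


Input: "1010000101101" in base 2
Positional expansion:
  Digit '1' (value 1) x 2^12 = 4096
  Digit '0' (value 0) x 2^11 = 0
  Digit '1' (value 1) x 2^10 = 1024
  Digit '0' (value 0) x 2^9 = 0
  Digit '0' (value 0) x 2^8 = 0
  Digit '0' (value 0) x 2^7 = 0
  Digit '0' (value 0) x 2^6 = 0
  Digit '1' (value 1) x 2^5 = 32
  Digit '0' (value 0) x 2^4 = 0
  Digit '1' (value 1) x 2^3 = 8
  Digit '1' (value 1) x 2^2 = 4
  Digit '0' (value 0) x 2^1 = 0
  Digit '1' (value 1) x 2^0 = 1
Sum = 5165

5165


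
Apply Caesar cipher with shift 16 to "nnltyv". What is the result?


Caesar cipher: shift "nnltyv" by 16
  'n' (pos 13) + 16 = pos 3 = 'd'
  'n' (pos 13) + 16 = pos 3 = 'd'
  'l' (pos 11) + 16 = pos 1 = 'b'
  't' (pos 19) + 16 = pos 9 = 'j'
  'y' (pos 24) + 16 = pos 14 = 'o'
  'v' (pos 21) + 16 = pos 11 = 'l'
Result: ddbjol

ddbjol


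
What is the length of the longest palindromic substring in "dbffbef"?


Input: "dbffbef"
Checking substrings for palindromes:
  [1:5] "bffb" (len 4) => palindrome
  [2:4] "ff" (len 2) => palindrome
Longest palindromic substring: "bffb" with length 4

4


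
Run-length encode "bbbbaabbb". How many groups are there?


Input: bbbbaabbb
Scanning for consecutive runs:
  Group 1: 'b' x 4 (positions 0-3)
  Group 2: 'a' x 2 (positions 4-5)
  Group 3: 'b' x 3 (positions 6-8)
Total groups: 3

3


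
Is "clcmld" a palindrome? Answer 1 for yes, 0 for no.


Input: clcmld
Reversed: dlmclc
  Compare pos 0 ('c') with pos 5 ('d'): MISMATCH
  Compare pos 1 ('l') with pos 4 ('l'): match
  Compare pos 2 ('c') with pos 3 ('m'): MISMATCH
Result: not a palindrome

0


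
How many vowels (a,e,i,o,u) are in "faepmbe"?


Input: faepmbe
Checking each character:
  'f' at position 0: consonant
  'a' at position 1: vowel (running total: 1)
  'e' at position 2: vowel (running total: 2)
  'p' at position 3: consonant
  'm' at position 4: consonant
  'b' at position 5: consonant
  'e' at position 6: vowel (running total: 3)
Total vowels: 3

3


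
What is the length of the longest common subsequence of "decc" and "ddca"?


LCS of "decc" and "ddca"
DP table:
           d    d    c    a
      0    0    0    0    0
  d   0    1    1    1    1
  e   0    1    1    1    1
  c   0    1    1    2    2
  c   0    1    1    2    2
LCS length = dp[4][4] = 2

2


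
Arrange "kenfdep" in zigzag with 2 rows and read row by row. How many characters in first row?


Zigzag "kenfdep" into 2 rows:
Placing characters:
  'k' => row 0
  'e' => row 1
  'n' => row 0
  'f' => row 1
  'd' => row 0
  'e' => row 1
  'p' => row 0
Rows:
  Row 0: "kndp"
  Row 1: "efe"
First row length: 4

4


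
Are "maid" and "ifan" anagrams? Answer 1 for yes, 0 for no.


Strings: "maid", "ifan"
Sorted first:  adim
Sorted second: afin
Differ at position 1: 'd' vs 'f' => not anagrams

0


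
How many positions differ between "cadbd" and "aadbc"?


Comparing "cadbd" and "aadbc" position by position:
  Position 0: 'c' vs 'a' => DIFFER
  Position 1: 'a' vs 'a' => same
  Position 2: 'd' vs 'd' => same
  Position 3: 'b' vs 'b' => same
  Position 4: 'd' vs 'c' => DIFFER
Positions that differ: 2

2


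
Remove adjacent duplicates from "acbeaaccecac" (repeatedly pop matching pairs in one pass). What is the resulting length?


Input: acbeaaccecac
Stack-based adjacent duplicate removal:
  Read 'a': push. Stack: a
  Read 'c': push. Stack: ac
  Read 'b': push. Stack: acb
  Read 'e': push. Stack: acbe
  Read 'a': push. Stack: acbea
  Read 'a': matches stack top 'a' => pop. Stack: acbe
  Read 'c': push. Stack: acbec
  Read 'c': matches stack top 'c' => pop. Stack: acbe
  Read 'e': matches stack top 'e' => pop. Stack: acb
  Read 'c': push. Stack: acbc
  Read 'a': push. Stack: acbca
  Read 'c': push. Stack: acbcac
Final stack: "acbcac" (length 6)

6


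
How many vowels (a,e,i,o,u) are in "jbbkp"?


Input: jbbkp
Checking each character:
  'j' at position 0: consonant
  'b' at position 1: consonant
  'b' at position 2: consonant
  'k' at position 3: consonant
  'p' at position 4: consonant
Total vowels: 0

0


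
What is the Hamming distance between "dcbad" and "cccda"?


Comparing "dcbad" and "cccda" position by position:
  Position 0: 'd' vs 'c' => differ
  Position 1: 'c' vs 'c' => same
  Position 2: 'b' vs 'c' => differ
  Position 3: 'a' vs 'd' => differ
  Position 4: 'd' vs 'a' => differ
Total differences (Hamming distance): 4

4


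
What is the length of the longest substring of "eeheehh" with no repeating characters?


Input: "eeheehh"
Sliding window (track last position of each char):
  Position 0 ('e'): window [0,0] length 1 -- new best
  Position 1 ('e'): repeat (last at 0), move window start to 1
  Position 1 ('e'): window [1,1] length 1
  Position 2 ('h'): window [1,2] length 2 -- new best
  Position 3 ('e'): repeat (last at 1), move window start to 2
  Position 3 ('e'): window [2,3] length 2
  Position 4 ('e'): repeat (last at 3), move window start to 4
  Position 4 ('e'): window [4,4] length 1
  Position 5 ('h'): window [4,5] length 2
  Position 6 ('h'): repeat (last at 5), move window start to 6
  Position 6 ('h'): window [6,6] length 1
Longest substring with no repeats: "eh" with length 2

2


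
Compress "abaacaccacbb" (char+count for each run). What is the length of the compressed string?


Input: abaacaccacbb
Runs:
  'a' x 1 => "a1"
  'b' x 1 => "b1"
  'a' x 2 => "a2"
  'c' x 1 => "c1"
  'a' x 1 => "a1"
  'c' x 2 => "c2"
  'a' x 1 => "a1"
  'c' x 1 => "c1"
  'b' x 2 => "b2"
Compressed: "a1b1a2c1a1c2a1c1b2"
Compressed length: 18

18


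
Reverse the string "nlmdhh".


Input: nlmdhh
Reading characters right to left:
  Position 5: 'h'
  Position 4: 'h'
  Position 3: 'd'
  Position 2: 'm'
  Position 1: 'l'
  Position 0: 'n'
Reversed: hhdmln

hhdmln


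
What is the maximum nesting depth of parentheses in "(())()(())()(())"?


Input: "(())()(())()(())"
Tracking depth:
  Position 0 '(': depth becomes 1
  Position 1 '(': depth becomes 2
  Position 2 ')': depth becomes 1
  Position 3 ')': depth becomes 0
  Position 4 '(': depth becomes 1
  Position 5 ')': depth becomes 0
  Position 6 '(': depth becomes 1
  Position 7 '(': depth becomes 2
  Position 8 ')': depth becomes 1
  Position 9 ')': depth becomes 0
  Position 10 '(': depth becomes 1
  Position 11 ')': depth becomes 0
  Position 12 '(': depth becomes 1
  Position 13 '(': depth becomes 2
  Position 14 ')': depth becomes 1
  Position 15 ')': depth becomes 0
Maximum depth reached: 2

2


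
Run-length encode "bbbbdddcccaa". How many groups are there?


Input: bbbbdddcccaa
Scanning for consecutive runs:
  Group 1: 'b' x 4 (positions 0-3)
  Group 2: 'd' x 3 (positions 4-6)
  Group 3: 'c' x 3 (positions 7-9)
  Group 4: 'a' x 2 (positions 10-11)
Total groups: 4

4


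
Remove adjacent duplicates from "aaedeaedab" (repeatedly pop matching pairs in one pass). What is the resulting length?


Input: aaedeaedab
Stack-based adjacent duplicate removal:
  Read 'a': push. Stack: a
  Read 'a': matches stack top 'a' => pop. Stack: (empty)
  Read 'e': push. Stack: e
  Read 'd': push. Stack: ed
  Read 'e': push. Stack: ede
  Read 'a': push. Stack: edea
  Read 'e': push. Stack: edeae
  Read 'd': push. Stack: edeaed
  Read 'a': push. Stack: edeaeda
  Read 'b': push. Stack: edeaedab
Final stack: "edeaedab" (length 8)

8


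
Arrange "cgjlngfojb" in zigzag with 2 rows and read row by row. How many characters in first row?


Zigzag "cgjlngfojb" into 2 rows:
Placing characters:
  'c' => row 0
  'g' => row 1
  'j' => row 0
  'l' => row 1
  'n' => row 0
  'g' => row 1
  'f' => row 0
  'o' => row 1
  'j' => row 0
  'b' => row 1
Rows:
  Row 0: "cjnfj"
  Row 1: "glgob"
First row length: 5

5


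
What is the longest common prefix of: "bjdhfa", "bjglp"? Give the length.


Words: bjdhfa, bjglp
  Position 0: all 'b' => match
  Position 1: all 'j' => match
  Position 2: ('d', 'g') => mismatch, stop
LCP = "bj" (length 2)

2


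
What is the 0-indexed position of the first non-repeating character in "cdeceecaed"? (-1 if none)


Input: cdeceecaed
Character frequencies:
  'a': 1
  'c': 3
  'd': 2
  'e': 4
Scanning left to right for freq == 1:
  Position 0 ('c'): freq=3, skip
  Position 1 ('d'): freq=2, skip
  Position 2 ('e'): freq=4, skip
  Position 3 ('c'): freq=3, skip
  Position 4 ('e'): freq=4, skip
  Position 5 ('e'): freq=4, skip
  Position 6 ('c'): freq=3, skip
  Position 7 ('a'): unique! => answer = 7

7


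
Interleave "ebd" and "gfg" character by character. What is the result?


Interleaving "ebd" and "gfg":
  Position 0: 'e' from first, 'g' from second => "eg"
  Position 1: 'b' from first, 'f' from second => "bf"
  Position 2: 'd' from first, 'g' from second => "dg"
Result: egbfdg

egbfdg


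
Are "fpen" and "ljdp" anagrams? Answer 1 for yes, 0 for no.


Strings: "fpen", "ljdp"
Sorted first:  efnp
Sorted second: djlp
Differ at position 0: 'e' vs 'd' => not anagrams

0


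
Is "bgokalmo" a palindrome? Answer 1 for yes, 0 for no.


Input: bgokalmo
Reversed: omlakogb
  Compare pos 0 ('b') with pos 7 ('o'): MISMATCH
  Compare pos 1 ('g') with pos 6 ('m'): MISMATCH
  Compare pos 2 ('o') with pos 5 ('l'): MISMATCH
  Compare pos 3 ('k') with pos 4 ('a'): MISMATCH
Result: not a palindrome

0


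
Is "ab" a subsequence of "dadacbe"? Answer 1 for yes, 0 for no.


Check if "ab" is a subsequence of "dadacbe"
Greedy scan:
  Position 0 ('d'): no match needed
  Position 1 ('a'): matches sub[0] = 'a'
  Position 2 ('d'): no match needed
  Position 3 ('a'): no match needed
  Position 4 ('c'): no match needed
  Position 5 ('b'): matches sub[1] = 'b'
  Position 6 ('e'): no match needed
All 2 characters matched => is a subsequence

1


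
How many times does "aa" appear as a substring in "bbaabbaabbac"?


Searching for "aa" in "bbaabbaabbac"
Scanning each position:
  Position 0: "bb" => no
  Position 1: "ba" => no
  Position 2: "aa" => MATCH
  Position 3: "ab" => no
  Position 4: "bb" => no
  Position 5: "ba" => no
  Position 6: "aa" => MATCH
  Position 7: "ab" => no
  Position 8: "bb" => no
  Position 9: "ba" => no
  Position 10: "ac" => no
Total occurrences: 2

2


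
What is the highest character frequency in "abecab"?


Input: abecab
Character counts:
  'a': 2
  'b': 2
  'c': 1
  'e': 1
Maximum frequency: 2

2


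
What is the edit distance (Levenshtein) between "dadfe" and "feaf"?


Computing edit distance: "dadfe" -> "feaf"
DP table:
           f    e    a    f
      0    1    2    3    4
  d   1    1    2    3    4
  a   2    2    2    2    3
  d   3    3    3    3    3
  f   4    3    4    4    3
  e   5    4    3    4    4
Edit distance = dp[5][4] = 4

4
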